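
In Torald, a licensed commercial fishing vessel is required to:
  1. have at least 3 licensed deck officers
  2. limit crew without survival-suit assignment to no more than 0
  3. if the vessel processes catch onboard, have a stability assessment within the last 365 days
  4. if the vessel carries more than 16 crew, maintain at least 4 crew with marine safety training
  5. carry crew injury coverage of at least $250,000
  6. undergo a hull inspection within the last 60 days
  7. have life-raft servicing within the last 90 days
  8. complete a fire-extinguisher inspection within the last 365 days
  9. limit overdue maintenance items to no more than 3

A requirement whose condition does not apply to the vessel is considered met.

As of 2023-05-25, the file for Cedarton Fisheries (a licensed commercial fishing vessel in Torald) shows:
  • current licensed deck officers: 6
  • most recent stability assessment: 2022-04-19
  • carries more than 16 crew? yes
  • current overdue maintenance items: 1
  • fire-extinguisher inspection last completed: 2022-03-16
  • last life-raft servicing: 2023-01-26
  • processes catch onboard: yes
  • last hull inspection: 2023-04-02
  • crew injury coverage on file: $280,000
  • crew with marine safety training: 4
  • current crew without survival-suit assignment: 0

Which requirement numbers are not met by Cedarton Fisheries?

1. licensed deck officers 6 ≥ 3 → met
2. crew without survival-suit assignment 0 ≤ 0 → met
3. condition 'processes catch onboard' holds; stability assessment 401 days ago vs limit 365 → not met
4. condition 'carries more than 16 crew' holds; crew with marine safety training 4 ≥ 4 → met
5. crew injury coverage $280,000 ≥ $250,000 → met
6. hull inspection 53 days ago vs limit 60 → met
7. life-raft servicing 119 days ago vs limit 90 → not met
8. fire-extinguisher inspection 435 days ago vs limit 365 → not met
9. overdue maintenance items 1 ≤ 3 → met
Not met: 3, 7, 8

3, 7, 8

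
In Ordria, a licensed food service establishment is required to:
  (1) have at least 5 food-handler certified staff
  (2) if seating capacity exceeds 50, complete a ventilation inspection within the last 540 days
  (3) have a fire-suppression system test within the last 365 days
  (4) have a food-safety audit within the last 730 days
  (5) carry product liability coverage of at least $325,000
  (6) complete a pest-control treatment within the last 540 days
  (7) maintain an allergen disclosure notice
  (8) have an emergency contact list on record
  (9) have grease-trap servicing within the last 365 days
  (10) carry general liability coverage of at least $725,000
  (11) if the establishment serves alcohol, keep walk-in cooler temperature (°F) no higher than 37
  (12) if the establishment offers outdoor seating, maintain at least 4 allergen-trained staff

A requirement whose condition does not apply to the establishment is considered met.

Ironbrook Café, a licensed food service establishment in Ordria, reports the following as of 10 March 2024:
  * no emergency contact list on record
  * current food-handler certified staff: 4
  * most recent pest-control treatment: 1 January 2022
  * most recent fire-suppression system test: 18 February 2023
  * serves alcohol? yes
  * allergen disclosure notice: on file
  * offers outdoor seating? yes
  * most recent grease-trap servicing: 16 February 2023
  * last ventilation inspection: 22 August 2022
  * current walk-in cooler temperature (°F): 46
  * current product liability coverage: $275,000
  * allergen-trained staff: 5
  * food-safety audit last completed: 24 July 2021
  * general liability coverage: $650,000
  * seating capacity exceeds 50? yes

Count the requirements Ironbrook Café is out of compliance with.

1. food-handler certified staff 4 < 5 → not met
2. condition 'seating capacity exceeds 50' holds; ventilation inspection 566 days ago vs limit 540 → not met
3. fire-suppression system test 386 days ago vs limit 365 → not met
4. food-safety audit 960 days ago vs limit 730 → not met
5. product liability coverage $275,000 < $325,000 → not met
6. pest-control treatment 799 days ago vs limit 540 → not met
7. allergen disclosure notice present → met
8. emergency contact list absent → not met
9. grease-trap servicing 388 days ago vs limit 365 → not met
10. general liability coverage $650,000 < $725,000 → not met
11. condition 'serves alcohol' holds; walk-in cooler temperature (°F) 46 > 37 → not met
12. condition 'offers outdoor seating' holds; allergen-trained staff 5 ≥ 4 → met
Not met: 10 of 12

10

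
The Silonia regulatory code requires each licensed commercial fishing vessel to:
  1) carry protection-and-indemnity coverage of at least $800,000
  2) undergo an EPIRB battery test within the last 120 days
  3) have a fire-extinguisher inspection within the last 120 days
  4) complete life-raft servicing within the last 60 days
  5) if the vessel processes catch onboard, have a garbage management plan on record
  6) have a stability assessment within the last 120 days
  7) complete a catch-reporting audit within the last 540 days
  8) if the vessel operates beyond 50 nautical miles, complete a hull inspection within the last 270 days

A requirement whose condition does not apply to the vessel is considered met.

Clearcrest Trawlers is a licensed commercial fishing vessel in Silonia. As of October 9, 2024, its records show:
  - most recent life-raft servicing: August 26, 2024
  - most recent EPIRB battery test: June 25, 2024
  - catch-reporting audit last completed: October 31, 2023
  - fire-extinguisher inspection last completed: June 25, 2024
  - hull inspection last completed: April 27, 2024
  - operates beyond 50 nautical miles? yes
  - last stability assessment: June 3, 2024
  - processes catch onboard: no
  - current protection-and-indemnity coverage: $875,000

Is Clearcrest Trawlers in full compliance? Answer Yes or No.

1. protection-and-indemnity coverage $875,000 ≥ $800,000 → met
2. EPIRB battery test 106 days ago vs limit 120 → met
3. fire-extinguisher inspection 106 days ago vs limit 120 → met
4. life-raft servicing 44 days ago vs limit 60 → met
5. condition 'processes catch onboard' does not hold → requirement n/a → met
6. stability assessment 128 days ago vs limit 120 → not met
7. catch-reporting audit 344 days ago vs limit 540 → met
8. condition 'operates beyond 50 nautical miles' holds; hull inspection 165 days ago vs limit 270 → met
Not met: 6

No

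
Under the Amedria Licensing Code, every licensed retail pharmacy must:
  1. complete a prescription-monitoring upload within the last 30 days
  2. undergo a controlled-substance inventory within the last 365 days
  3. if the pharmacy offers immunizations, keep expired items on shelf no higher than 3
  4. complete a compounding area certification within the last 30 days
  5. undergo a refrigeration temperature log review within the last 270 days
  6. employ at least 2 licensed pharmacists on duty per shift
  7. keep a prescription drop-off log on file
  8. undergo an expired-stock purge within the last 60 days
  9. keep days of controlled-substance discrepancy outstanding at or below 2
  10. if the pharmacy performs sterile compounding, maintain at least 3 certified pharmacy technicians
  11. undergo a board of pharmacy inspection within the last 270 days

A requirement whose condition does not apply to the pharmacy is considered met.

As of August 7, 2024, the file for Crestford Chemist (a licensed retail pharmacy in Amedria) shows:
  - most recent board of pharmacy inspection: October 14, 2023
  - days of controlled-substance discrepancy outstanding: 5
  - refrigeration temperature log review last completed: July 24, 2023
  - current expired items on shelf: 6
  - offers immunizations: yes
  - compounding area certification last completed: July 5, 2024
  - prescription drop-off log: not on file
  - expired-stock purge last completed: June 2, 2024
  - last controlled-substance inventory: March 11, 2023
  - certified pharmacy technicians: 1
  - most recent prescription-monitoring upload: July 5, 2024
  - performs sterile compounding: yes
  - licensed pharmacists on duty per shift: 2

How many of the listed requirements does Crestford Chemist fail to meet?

1. prescription-monitoring upload 33 days ago vs limit 30 → not met
2. controlled-substance inventory 515 days ago vs limit 365 → not met
3. condition 'offers immunizations' holds; expired items on shelf 6 > 3 → not met
4. compounding area certification 33 days ago vs limit 30 → not met
5. refrigeration temperature log review 380 days ago vs limit 270 → not met
6. licensed pharmacists on duty per shift 2 ≥ 2 → met
7. prescription drop-off log absent → not met
8. expired-stock purge 66 days ago vs limit 60 → not met
9. days of controlled-substance discrepancy outstanding 5 > 2 → not met
10. condition 'performs sterile compounding' holds; certified pharmacy technicians 1 < 3 → not met
11. board of pharmacy inspection 298 days ago vs limit 270 → not met
Not met: 10 of 11

10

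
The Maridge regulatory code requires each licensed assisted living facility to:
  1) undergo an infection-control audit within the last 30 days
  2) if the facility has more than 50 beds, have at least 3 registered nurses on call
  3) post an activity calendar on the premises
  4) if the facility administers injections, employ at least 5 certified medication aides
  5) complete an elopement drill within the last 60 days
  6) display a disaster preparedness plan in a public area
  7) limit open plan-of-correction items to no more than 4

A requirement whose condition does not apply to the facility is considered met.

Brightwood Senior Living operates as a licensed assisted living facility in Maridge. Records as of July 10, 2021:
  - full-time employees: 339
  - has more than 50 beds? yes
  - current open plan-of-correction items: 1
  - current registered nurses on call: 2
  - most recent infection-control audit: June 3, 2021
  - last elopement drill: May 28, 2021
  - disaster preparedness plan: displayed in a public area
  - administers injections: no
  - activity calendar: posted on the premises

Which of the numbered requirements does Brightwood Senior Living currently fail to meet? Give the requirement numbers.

1. infection-control audit 37 days ago vs limit 30 → not met
2. condition 'has more than 50 beds' holds; registered nurses on call 2 < 3 → not met
3. activity calendar present → met
4. condition 'administers injections' does not hold → requirement n/a → met
5. elopement drill 43 days ago vs limit 60 → met
6. disaster preparedness plan present → met
7. open plan-of-correction items 1 ≤ 4 → met
Not met: 1, 2

1, 2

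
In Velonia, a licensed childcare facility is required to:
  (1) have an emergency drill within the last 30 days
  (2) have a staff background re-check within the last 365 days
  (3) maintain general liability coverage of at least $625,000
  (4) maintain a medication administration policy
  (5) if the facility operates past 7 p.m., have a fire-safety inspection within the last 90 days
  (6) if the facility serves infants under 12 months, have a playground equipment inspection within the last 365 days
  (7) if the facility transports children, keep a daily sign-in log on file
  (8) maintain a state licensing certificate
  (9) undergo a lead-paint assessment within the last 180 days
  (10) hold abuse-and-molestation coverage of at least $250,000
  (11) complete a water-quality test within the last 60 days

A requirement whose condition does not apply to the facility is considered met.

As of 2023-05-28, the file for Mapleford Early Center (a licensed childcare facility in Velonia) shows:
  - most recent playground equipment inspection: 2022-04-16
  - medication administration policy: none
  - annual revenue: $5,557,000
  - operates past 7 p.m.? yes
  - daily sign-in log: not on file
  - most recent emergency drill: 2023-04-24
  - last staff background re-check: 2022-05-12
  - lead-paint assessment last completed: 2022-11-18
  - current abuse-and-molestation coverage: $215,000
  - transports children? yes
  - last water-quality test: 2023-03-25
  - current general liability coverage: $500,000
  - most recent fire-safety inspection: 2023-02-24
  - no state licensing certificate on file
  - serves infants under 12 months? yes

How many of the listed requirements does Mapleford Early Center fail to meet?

11

1. emergency drill 34 days ago vs limit 30 → not met
2. staff background re-check 381 days ago vs limit 365 → not met
3. general liability coverage $500,000 < $625,000 → not met
4. medication administration policy absent → not met
5. condition 'operates past 7 p.m.' holds; fire-safety inspection 93 days ago vs limit 90 → not met
6. condition 'serves infants under 12 months' holds; playground equipment inspection 407 days ago vs limit 365 → not met
7. condition 'transports children' holds; daily sign-in log absent → not met
8. state licensing certificate absent → not met
9. lead-paint assessment 191 days ago vs limit 180 → not met
10. abuse-and-molestation coverage $215,000 < $250,000 → not met
11. water-quality test 64 days ago vs limit 60 → not met
Not met: 11 of 11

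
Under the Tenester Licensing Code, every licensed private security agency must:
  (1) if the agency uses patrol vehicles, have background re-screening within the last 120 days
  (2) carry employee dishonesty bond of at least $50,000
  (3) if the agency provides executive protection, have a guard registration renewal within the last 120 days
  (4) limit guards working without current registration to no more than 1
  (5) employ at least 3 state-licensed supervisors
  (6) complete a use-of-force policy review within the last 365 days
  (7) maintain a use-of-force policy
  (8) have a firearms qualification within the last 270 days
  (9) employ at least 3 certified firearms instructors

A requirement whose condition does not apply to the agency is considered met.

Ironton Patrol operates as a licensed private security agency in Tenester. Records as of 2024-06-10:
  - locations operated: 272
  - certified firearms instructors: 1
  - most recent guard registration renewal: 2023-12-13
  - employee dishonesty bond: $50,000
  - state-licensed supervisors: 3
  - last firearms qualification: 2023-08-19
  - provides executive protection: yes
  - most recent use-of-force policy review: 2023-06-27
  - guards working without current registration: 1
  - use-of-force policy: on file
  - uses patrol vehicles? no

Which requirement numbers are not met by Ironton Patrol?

3, 8, 9

1. condition 'uses patrol vehicles' does not hold → requirement n/a → met
2. employee dishonesty bond $50,000 ≥ $50,000 → met
3. condition 'provides executive protection' holds; guard registration renewal 180 days ago vs limit 120 → not met
4. guards working without current registration 1 ≤ 1 → met
5. state-licensed supervisors 3 ≥ 3 → met
6. use-of-force policy review 349 days ago vs limit 365 → met
7. use-of-force policy present → met
8. firearms qualification 296 days ago vs limit 270 → not met
9. certified firearms instructors 1 < 3 → not met
Not met: 3, 8, 9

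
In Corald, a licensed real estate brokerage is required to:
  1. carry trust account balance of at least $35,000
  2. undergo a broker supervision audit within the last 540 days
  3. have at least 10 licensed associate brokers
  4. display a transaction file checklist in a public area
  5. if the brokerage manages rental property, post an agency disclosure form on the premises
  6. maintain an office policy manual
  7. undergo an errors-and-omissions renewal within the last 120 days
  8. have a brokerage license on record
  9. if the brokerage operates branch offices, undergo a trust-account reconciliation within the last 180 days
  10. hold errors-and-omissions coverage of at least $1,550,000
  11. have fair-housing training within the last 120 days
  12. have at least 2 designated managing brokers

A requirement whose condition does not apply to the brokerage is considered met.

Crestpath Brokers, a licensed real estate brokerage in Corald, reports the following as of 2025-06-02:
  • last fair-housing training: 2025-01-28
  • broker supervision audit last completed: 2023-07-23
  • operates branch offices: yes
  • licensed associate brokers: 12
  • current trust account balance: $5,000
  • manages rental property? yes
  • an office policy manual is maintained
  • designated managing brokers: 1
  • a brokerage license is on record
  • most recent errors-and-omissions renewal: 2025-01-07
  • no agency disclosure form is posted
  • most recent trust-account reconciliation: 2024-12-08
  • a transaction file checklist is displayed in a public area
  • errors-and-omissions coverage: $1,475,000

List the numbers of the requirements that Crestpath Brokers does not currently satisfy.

1. trust account balance $5,000 < $35,000 → not met
2. broker supervision audit 680 days ago vs limit 540 → not met
3. licensed associate brokers 12 ≥ 10 → met
4. transaction file checklist present → met
5. condition 'manages rental property' holds; agency disclosure form absent → not met
6. office policy manual present → met
7. errors-and-omissions renewal 146 days ago vs limit 120 → not met
8. brokerage license present → met
9. condition 'operates branch offices' holds; trust-account reconciliation 176 days ago vs limit 180 → met
10. errors-and-omissions coverage $1,475,000 < $1,550,000 → not met
11. fair-housing training 125 days ago vs limit 120 → not met
12. designated managing brokers 1 < 2 → not met
Not met: 1, 2, 5, 7, 10, 11, 12

1, 2, 5, 7, 10, 11, 12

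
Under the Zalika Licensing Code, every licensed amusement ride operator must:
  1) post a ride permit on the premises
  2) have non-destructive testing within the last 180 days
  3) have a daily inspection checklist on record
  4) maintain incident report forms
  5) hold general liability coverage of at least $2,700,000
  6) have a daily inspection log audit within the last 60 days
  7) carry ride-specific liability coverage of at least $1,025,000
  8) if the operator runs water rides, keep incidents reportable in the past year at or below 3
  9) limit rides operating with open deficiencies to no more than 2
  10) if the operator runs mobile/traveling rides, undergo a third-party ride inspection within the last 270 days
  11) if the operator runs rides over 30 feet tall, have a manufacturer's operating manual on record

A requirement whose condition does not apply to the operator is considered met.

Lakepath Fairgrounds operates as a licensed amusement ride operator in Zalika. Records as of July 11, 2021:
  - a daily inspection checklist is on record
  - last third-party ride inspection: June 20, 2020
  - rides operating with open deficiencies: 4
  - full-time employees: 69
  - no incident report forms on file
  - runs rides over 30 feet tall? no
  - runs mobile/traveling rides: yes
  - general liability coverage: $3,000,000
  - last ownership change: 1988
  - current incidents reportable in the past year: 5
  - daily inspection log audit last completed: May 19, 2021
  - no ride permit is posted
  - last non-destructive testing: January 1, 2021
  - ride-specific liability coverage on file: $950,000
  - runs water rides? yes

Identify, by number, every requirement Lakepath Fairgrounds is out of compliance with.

1, 2, 4, 7, 8, 9, 10

1. ride permit absent → not met
2. non-destructive testing 191 days ago vs limit 180 → not met
3. daily inspection checklist present → met
4. incident report forms absent → not met
5. general liability coverage $3,000,000 ≥ $2,700,000 → met
6. daily inspection log audit 53 days ago vs limit 60 → met
7. ride-specific liability coverage $950,000 < $1,025,000 → not met
8. condition 'runs water rides' holds; incidents reportable in the past year 5 > 3 → not met
9. rides operating with open deficiencies 4 > 2 → not met
10. condition 'runs mobile/traveling rides' holds; third-party ride inspection 386 days ago vs limit 270 → not met
11. condition 'runs rides over 30 feet tall' does not hold → requirement n/a → met
Not met: 1, 2, 4, 7, 8, 9, 10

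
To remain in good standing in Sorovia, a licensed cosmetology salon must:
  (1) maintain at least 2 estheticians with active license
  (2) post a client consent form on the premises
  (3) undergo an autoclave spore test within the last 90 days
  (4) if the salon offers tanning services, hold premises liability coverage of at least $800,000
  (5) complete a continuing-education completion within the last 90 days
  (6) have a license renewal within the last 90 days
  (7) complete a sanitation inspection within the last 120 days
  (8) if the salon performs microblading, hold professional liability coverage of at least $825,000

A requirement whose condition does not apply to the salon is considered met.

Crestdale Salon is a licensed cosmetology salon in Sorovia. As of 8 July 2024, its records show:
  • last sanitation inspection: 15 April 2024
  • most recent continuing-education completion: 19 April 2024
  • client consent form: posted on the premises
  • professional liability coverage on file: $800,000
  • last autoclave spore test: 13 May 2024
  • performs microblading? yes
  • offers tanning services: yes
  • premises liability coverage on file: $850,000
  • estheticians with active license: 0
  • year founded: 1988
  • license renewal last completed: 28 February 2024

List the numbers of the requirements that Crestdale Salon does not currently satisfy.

1, 6, 8

1. estheticians with active license 0 < 2 → not met
2. client consent form present → met
3. autoclave spore test 56 days ago vs limit 90 → met
4. condition 'offers tanning services' holds; premises liability coverage $850,000 ≥ $800,000 → met
5. continuing-education completion 80 days ago vs limit 90 → met
6. license renewal 131 days ago vs limit 90 → not met
7. sanitation inspection 84 days ago vs limit 120 → met
8. condition 'performs microblading' holds; professional liability coverage $800,000 < $825,000 → not met
Not met: 1, 6, 8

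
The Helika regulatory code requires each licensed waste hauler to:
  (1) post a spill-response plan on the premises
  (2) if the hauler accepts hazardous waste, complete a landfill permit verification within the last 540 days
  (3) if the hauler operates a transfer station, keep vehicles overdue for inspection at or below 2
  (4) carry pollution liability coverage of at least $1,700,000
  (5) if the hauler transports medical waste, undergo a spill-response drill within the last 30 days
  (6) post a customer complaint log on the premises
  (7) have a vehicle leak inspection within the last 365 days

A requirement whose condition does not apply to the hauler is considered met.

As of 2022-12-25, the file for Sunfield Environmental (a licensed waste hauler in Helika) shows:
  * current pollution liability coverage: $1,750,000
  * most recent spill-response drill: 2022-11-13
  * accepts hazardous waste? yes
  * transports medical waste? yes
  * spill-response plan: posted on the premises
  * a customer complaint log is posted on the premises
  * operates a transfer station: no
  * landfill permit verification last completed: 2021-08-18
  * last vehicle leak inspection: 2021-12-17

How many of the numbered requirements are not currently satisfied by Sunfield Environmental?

1. spill-response plan present → met
2. condition 'accepts hazardous waste' holds; landfill permit verification 494 days ago vs limit 540 → met
3. condition 'operates a transfer station' does not hold → requirement n/a → met
4. pollution liability coverage $1,750,000 ≥ $1,700,000 → met
5. condition 'transports medical waste' holds; spill-response drill 42 days ago vs limit 30 → not met
6. customer complaint log present → met
7. vehicle leak inspection 373 days ago vs limit 365 → not met
Not met: 2 of 7

2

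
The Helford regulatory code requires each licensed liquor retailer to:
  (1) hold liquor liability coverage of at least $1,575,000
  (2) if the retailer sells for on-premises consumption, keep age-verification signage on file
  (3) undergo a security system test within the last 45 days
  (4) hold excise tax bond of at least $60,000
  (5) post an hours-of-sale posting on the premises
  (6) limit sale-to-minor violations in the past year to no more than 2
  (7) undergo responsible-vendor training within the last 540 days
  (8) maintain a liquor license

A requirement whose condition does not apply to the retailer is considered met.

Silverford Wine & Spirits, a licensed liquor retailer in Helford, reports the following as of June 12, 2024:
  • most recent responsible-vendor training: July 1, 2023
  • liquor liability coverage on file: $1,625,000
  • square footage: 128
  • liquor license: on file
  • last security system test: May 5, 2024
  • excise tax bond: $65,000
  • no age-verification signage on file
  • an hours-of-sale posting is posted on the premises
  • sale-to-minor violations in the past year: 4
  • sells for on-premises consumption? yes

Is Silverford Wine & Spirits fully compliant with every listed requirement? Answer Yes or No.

1. liquor liability coverage $1,625,000 ≥ $1,575,000 → met
2. condition 'sells for on-premises consumption' holds; age-verification signage absent → not met
3. security system test 38 days ago vs limit 45 → met
4. excise tax bond $65,000 ≥ $60,000 → met
5. hours-of-sale posting present → met
6. sale-to-minor violations in the past year 4 > 2 → not met
7. responsible-vendor training 347 days ago vs limit 540 → met
8. liquor license present → met
Not met: 2, 6

No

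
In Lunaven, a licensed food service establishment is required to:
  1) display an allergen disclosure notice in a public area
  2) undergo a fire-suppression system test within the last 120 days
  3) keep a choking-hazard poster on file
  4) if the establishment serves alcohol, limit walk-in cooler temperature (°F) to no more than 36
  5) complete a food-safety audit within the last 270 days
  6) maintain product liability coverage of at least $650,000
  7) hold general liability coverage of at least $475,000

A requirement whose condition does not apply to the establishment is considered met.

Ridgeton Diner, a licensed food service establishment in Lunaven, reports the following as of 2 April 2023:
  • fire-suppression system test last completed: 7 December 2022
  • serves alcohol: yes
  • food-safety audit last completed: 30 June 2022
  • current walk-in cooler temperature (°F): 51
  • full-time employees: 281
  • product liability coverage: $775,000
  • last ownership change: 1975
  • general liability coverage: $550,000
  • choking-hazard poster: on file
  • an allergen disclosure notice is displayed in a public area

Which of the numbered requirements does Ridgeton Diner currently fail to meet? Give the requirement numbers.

4, 5

1. allergen disclosure notice present → met
2. fire-suppression system test 116 days ago vs limit 120 → met
3. choking-hazard poster present → met
4. condition 'serves alcohol' holds; walk-in cooler temperature (°F) 51 > 36 → not met
5. food-safety audit 276 days ago vs limit 270 → not met
6. product liability coverage $775,000 ≥ $650,000 → met
7. general liability coverage $550,000 ≥ $475,000 → met
Not met: 4, 5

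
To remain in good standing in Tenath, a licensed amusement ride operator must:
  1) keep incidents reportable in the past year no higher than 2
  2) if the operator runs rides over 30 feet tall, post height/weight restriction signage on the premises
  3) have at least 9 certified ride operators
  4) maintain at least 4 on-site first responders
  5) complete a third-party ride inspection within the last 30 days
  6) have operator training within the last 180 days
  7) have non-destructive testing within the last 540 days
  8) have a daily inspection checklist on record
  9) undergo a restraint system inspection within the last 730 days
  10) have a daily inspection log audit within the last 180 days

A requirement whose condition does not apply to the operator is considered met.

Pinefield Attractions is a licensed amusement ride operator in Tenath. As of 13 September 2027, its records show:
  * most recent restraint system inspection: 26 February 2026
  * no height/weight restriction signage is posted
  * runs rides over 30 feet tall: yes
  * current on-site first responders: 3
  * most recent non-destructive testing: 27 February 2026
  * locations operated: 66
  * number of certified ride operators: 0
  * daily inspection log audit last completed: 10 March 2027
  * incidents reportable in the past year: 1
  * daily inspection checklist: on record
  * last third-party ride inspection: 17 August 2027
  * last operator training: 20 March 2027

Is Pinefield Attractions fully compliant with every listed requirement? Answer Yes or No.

1. incidents reportable in the past year 1 ≤ 2 → met
2. condition 'runs rides over 30 feet tall' holds; height/weight restriction signage absent → not met
3. certified ride operators 0 < 9 → not met
4. on-site first responders 3 < 4 → not met
5. third-party ride inspection 27 days ago vs limit 30 → met
6. operator training 177 days ago vs limit 180 → met
7. non-destructive testing 563 days ago vs limit 540 → not met
8. daily inspection checklist present → met
9. restraint system inspection 564 days ago vs limit 730 → met
10. daily inspection log audit 187 days ago vs limit 180 → not met
Not met: 2, 3, 4, 7, 10

No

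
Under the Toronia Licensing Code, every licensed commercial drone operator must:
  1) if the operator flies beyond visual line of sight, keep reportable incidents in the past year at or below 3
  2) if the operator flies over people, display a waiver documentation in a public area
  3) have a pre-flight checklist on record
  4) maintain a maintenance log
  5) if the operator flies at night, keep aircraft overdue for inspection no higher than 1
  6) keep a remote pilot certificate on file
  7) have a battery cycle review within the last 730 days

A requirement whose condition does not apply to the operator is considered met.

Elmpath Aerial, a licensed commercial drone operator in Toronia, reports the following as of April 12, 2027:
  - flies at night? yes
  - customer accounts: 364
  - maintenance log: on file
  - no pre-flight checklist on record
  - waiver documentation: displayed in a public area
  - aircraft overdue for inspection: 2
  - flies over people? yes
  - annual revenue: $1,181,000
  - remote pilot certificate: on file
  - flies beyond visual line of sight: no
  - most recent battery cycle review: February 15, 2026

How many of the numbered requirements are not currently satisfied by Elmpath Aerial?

2

1. condition 'flies beyond visual line of sight' does not hold → requirement n/a → met
2. condition 'flies over people' holds; waiver documentation present → met
3. pre-flight checklist absent → not met
4. maintenance log present → met
5. condition 'flies at night' holds; aircraft overdue for inspection 2 > 1 → not met
6. remote pilot certificate present → met
7. battery cycle review 421 days ago vs limit 730 → met
Not met: 2 of 7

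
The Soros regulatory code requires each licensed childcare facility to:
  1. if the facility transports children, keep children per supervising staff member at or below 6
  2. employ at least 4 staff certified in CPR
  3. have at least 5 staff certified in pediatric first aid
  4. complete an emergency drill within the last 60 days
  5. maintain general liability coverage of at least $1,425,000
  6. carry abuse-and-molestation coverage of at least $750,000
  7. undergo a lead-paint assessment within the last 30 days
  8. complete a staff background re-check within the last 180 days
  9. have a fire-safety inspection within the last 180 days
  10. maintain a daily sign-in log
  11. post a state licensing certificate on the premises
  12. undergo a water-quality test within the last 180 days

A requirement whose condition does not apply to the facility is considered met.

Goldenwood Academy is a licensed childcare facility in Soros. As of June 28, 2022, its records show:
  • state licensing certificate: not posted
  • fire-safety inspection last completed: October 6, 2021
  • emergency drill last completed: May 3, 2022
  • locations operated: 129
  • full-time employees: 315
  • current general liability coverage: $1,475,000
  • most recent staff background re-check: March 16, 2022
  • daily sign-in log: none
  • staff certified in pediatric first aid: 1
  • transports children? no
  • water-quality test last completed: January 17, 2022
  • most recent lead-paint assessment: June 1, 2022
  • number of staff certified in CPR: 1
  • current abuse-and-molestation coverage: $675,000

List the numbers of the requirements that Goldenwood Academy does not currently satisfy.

2, 3, 6, 9, 10, 11

1. condition 'transports children' does not hold → requirement n/a → met
2. staff certified in CPR 1 < 4 → not met
3. staff certified in pediatric first aid 1 < 5 → not met
4. emergency drill 56 days ago vs limit 60 → met
5. general liability coverage $1,475,000 ≥ $1,425,000 → met
6. abuse-and-molestation coverage $675,000 < $750,000 → not met
7. lead-paint assessment 27 days ago vs limit 30 → met
8. staff background re-check 104 days ago vs limit 180 → met
9. fire-safety inspection 265 days ago vs limit 180 → not met
10. daily sign-in log absent → not met
11. state licensing certificate absent → not met
12. water-quality test 162 days ago vs limit 180 → met
Not met: 2, 3, 6, 9, 10, 11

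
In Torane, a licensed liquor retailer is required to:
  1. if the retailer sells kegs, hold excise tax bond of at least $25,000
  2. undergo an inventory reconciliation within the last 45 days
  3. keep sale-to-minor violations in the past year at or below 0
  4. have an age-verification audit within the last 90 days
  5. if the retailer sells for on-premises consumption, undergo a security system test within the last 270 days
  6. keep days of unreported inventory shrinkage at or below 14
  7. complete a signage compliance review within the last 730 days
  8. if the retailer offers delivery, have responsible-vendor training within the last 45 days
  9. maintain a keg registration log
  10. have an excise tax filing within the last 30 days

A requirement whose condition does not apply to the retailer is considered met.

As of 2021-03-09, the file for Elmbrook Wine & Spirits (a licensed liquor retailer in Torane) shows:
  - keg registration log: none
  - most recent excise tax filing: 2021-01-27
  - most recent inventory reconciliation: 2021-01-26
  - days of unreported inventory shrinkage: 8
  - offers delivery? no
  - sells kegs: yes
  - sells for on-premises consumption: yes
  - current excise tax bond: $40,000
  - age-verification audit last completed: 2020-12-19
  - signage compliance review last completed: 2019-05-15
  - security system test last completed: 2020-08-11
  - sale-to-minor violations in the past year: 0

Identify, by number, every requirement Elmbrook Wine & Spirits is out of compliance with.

1. condition 'sells kegs' holds; excise tax bond $40,000 ≥ $25,000 → met
2. inventory reconciliation 42 days ago vs limit 45 → met
3. sale-to-minor violations in the past year 0 ≤ 0 → met
4. age-verification audit 80 days ago vs limit 90 → met
5. condition 'sells for on-premises consumption' holds; security system test 210 days ago vs limit 270 → met
6. days of unreported inventory shrinkage 8 ≤ 14 → met
7. signage compliance review 664 days ago vs limit 730 → met
8. condition 'offers delivery' does not hold → requirement n/a → met
9. keg registration log absent → not met
10. excise tax filing 41 days ago vs limit 30 → not met
Not met: 9, 10

9, 10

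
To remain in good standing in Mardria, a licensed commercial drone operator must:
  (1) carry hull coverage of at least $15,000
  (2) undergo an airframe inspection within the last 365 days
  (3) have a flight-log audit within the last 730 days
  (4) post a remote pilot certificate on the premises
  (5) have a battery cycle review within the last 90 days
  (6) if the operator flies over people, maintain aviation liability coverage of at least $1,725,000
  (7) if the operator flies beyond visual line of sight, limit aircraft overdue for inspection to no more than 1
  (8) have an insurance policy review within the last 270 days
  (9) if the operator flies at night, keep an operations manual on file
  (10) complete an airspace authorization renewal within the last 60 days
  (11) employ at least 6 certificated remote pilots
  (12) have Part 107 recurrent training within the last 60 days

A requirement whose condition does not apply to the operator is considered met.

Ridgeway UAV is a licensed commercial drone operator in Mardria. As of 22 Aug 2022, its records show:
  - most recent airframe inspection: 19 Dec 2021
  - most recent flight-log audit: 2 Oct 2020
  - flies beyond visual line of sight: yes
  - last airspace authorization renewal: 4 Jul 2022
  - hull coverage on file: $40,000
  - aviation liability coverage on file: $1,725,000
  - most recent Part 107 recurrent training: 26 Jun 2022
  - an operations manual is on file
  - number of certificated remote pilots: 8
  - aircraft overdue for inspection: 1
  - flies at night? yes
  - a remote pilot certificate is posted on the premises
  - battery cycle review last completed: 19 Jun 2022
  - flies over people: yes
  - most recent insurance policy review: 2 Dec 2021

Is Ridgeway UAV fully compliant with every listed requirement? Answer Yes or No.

1. hull coverage $40,000 ≥ $15,000 → met
2. airframe inspection 246 days ago vs limit 365 → met
3. flight-log audit 689 days ago vs limit 730 → met
4. remote pilot certificate present → met
5. battery cycle review 64 days ago vs limit 90 → met
6. condition 'flies over people' holds; aviation liability coverage $1,725,000 ≥ $1,725,000 → met
7. condition 'flies beyond visual line of sight' holds; aircraft overdue for inspection 1 ≤ 1 → met
8. insurance policy review 263 days ago vs limit 270 → met
9. condition 'flies at night' holds; operations manual present → met
10. airspace authorization renewal 49 days ago vs limit 60 → met
11. certificated remote pilots 8 ≥ 6 → met
12. Part 107 recurrent training 57 days ago vs limit 60 → met
All met.

Yes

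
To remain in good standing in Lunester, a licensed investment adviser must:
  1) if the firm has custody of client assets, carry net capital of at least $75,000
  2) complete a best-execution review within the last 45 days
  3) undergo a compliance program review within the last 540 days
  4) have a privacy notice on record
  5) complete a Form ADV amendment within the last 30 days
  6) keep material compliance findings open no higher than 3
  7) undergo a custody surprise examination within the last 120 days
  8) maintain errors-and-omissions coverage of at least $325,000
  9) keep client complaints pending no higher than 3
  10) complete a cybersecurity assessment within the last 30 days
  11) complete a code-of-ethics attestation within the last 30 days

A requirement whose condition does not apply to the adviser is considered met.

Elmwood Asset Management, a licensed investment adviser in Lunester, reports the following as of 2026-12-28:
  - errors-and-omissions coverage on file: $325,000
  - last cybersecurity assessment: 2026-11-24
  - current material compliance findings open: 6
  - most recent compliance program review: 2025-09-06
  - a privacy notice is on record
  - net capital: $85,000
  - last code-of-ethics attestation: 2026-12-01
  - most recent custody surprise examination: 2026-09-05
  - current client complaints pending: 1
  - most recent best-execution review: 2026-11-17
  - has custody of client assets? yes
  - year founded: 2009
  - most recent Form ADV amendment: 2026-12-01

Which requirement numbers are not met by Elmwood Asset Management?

1. condition 'has custody of client assets' holds; net capital $85,000 ≥ $75,000 → met
2. best-execution review 41 days ago vs limit 45 → met
3. compliance program review 478 days ago vs limit 540 → met
4. privacy notice present → met
5. Form ADV amendment 27 days ago vs limit 30 → met
6. material compliance findings open 6 > 3 → not met
7. custody surprise examination 114 days ago vs limit 120 → met
8. errors-and-omissions coverage $325,000 ≥ $325,000 → met
9. client complaints pending 1 ≤ 3 → met
10. cybersecurity assessment 34 days ago vs limit 30 → not met
11. code-of-ethics attestation 27 days ago vs limit 30 → met
Not met: 6, 10

6, 10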